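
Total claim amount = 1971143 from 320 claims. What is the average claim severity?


severity = total / number
= 1971143 / 320
= 6159.8219


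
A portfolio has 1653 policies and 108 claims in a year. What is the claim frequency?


frequency = claims / policies
= 108 / 1653
= 0.0653


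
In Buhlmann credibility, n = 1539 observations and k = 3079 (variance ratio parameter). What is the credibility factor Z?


Z = n / (n + k)
= 1539 / (1539 + 3079)
= 1539 / 4618
= 0.3333


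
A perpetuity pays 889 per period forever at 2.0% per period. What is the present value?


PV = PMT / i
= 889 / 0.02
= 44450.0


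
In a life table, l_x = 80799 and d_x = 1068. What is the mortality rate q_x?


q_x = d_x / l_x
= 1068 / 80799
= 0.0132


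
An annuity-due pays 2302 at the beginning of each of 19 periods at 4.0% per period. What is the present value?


PV_due = PMT * (1-(1+i)^(-n))/i * (1+i)
PV_immediate = 30234.3285
PV_due = 30234.3285 * 1.04
= 31443.7016


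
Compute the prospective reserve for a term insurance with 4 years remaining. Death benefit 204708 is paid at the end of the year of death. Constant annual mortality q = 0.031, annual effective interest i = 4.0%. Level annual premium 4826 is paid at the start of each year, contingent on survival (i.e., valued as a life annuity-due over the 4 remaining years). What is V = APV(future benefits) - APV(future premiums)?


v = 1/(1+i) = 0.961538
APV(future benefits) per unit = sum_{k=0}^{3} k_p_x * q * v^(k+1) = 0.107567
APV(future benefits) = 204708 * 0.107567 = 22019.8854
Life annuity-due factor ä_{x:4} = sum_{k=0}^{3} k_p_x * v^k = 3.608709
APV(future premiums) = 4826 * 3.608709 = 17415.6305
V = 22019.8854 - 17415.6305
= 4604.2549


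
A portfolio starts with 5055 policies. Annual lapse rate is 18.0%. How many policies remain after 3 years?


remaining = initial * (1 - lapse)^years
= 5055 * (1 - 0.18)^3
= 5055 * 0.551368
= 2787.1652


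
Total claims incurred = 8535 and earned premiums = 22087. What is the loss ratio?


Loss ratio = claims / premiums
= 8535 / 22087
= 0.3864


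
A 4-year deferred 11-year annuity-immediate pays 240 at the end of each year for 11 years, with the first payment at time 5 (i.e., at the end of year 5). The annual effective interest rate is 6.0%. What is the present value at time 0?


PV at time 4 of the 11-year annuity-immediate:
a_n = 240 * (1-(1+0.06)^(-11))/0.06 = 1892.8499
Discount back 4 years to time 0:
PV = 1892.8499 * (1+0.06)^(-4)
= 1892.8499 * 0.792094
= 1499.3144


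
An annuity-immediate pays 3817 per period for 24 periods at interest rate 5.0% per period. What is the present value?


PV = PMT * (1 - (1+i)^(-n)) / i
= 3817 * (1 - (1+0.05)^(-24)) / 0.05
= 3817 * (1 - 0.310068) / 0.05
= 3817 * 13.798642
= 52669.4157


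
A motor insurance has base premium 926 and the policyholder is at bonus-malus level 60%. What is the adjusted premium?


adjusted = base * BM_level / 100
= 926 * 60 / 100
= 926 * 0.6
= 555.6


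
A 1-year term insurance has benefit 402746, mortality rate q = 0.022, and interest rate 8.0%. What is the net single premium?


NSP = benefit * q * v
v = 1/(1+i) = 0.925926
NSP = 402746 * 0.022 * 0.925926
= 8204.0852


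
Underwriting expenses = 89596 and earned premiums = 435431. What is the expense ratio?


Expense ratio = expenses / premiums
= 89596 / 435431
= 0.2058


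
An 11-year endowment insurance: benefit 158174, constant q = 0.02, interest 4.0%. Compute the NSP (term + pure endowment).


Term component = 25300.4682
Pure endowment = 11_p_x * v^11 * benefit = 0.800731 * 0.649581 * 158174 = 82272.5954
NSP = 107573.0636


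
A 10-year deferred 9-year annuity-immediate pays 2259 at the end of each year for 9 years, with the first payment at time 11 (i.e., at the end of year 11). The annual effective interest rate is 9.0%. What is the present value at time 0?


PV at time 10 of the 9-year annuity-immediate:
a_n = 2259 * (1-(1+0.09)^(-9))/0.09 = 13543.2627
Discount back 10 years to time 0:
PV = 13543.2627 * (1+0.09)^(-10)
= 13543.2627 * 0.422411
= 5720.8205


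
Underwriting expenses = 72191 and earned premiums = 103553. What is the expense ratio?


Expense ratio = expenses / premiums
= 72191 / 103553
= 0.6971


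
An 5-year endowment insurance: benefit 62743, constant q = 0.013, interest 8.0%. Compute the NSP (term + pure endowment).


Term component = 3179.486
Pure endowment = 5_p_x * v^5 * benefit = 0.936668 * 0.680583 * 62743 = 39997.4465
NSP = 43176.9325


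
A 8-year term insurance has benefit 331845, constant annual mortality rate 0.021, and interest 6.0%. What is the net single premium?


NSP = benefit * sum_{k=0}^{n-1} k_p_x * q * v^(k+1)
With constant q=0.021, v=0.943396
Sum = 0.121998
NSP = 331845 * 0.121998
= 40484.3309


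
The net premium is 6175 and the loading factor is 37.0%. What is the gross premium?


Gross = net * (1 + loading)
= 6175 * (1 + 0.37)
= 6175 * 1.37
= 8459.75


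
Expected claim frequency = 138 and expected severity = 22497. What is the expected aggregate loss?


E[S] = E[N] * E[X]
= 138 * 22497
= 3.1046e+06


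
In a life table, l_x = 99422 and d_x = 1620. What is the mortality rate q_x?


q_x = d_x / l_x
= 1620 / 99422
= 0.0163


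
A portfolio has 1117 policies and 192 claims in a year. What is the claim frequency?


frequency = claims / policies
= 192 / 1117
= 0.1719


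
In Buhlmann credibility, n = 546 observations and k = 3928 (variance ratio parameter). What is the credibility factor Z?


Z = n / (n + k)
= 546 / (546 + 3928)
= 546 / 4474
= 0.122


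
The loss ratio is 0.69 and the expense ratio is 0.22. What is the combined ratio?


Combined ratio = loss ratio + expense ratio
= 0.69 + 0.22
= 0.91


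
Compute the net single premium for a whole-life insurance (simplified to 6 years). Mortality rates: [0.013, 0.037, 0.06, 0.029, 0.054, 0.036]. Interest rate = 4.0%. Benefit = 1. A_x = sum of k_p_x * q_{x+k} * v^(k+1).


v = 0.961538
Year 0: k_p_x=1.0, q=0.013, term=0.0125
Year 1: k_p_x=0.987, q=0.037, term=0.033764
Year 2: k_p_x=0.950481, q=0.06, term=0.050698
Year 3: k_p_x=0.893452, q=0.029, term=0.022148
Year 4: k_p_x=0.867542, q=0.054, term=0.038505
Year 5: k_p_x=0.820695, q=0.036, term=0.02335
A_x = 0.181


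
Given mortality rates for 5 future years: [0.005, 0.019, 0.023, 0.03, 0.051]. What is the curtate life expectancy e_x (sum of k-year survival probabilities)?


e_x = sum_{k=1}^{n} k_p_x
k_p_x values:
  1_p_x = 0.995
  2_p_x = 0.976095
  3_p_x = 0.953645
  4_p_x = 0.925035
  5_p_x = 0.877859
e_x = 4.7276


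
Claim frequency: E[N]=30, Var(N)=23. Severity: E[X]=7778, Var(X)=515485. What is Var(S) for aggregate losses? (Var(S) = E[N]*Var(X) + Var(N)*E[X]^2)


Var(S) = E[N]*Var(X) + Var(N)*E[X]^2
= 30*515485 + 23*7778^2
= 15464550 + 1391437532
= 1.4069e+09


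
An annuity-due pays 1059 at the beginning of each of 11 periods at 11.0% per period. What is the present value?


PV_due = PMT * (1-(1+i)^(-n))/i * (1+i)
PV_immediate = 6572.6997
PV_due = 6572.6997 * 1.11
= 7295.6967


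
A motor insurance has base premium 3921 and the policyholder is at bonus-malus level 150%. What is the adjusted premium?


adjusted = base * BM_level / 100
= 3921 * 150 / 100
= 3921 * 1.5
= 5881.5


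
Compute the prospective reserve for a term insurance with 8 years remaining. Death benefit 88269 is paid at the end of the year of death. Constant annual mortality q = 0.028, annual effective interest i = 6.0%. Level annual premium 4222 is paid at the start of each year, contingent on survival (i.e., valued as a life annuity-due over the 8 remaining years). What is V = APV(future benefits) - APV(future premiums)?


v = 1/(1+i) = 0.943396
APV(future benefits) per unit = sum_{k=0}^{7} k_p_x * q * v^(k+1) = 0.159123
APV(future benefits) = 88269 * 0.159123 = 14045.6021
Life annuity-due factor ä_{x:8} = sum_{k=0}^{7} k_p_x * v^k = 6.023931
APV(future premiums) = 4222 * 6.023931 = 25433.0366
V = 14045.6021 - 25433.0366
= -11387.4345


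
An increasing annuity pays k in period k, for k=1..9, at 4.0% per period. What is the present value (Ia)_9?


(Ia)_n = sum_{k=1}^{n} k * v^k, v = 1/(1+i)
v = 0.961538
Sum computed term by term:
(Ia)_9 = 35.2366


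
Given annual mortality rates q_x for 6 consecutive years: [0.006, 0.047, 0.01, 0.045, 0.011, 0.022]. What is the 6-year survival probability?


p_k = 1 - q_k for each year
Survival = product of (1 - q_k)
= 0.994 * 0.953 * 0.99 * 0.955 * 0.989 * 0.978
= 0.8663


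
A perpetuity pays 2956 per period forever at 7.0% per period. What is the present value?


PV = PMT / i
= 2956 / 0.07
= 42228.5714


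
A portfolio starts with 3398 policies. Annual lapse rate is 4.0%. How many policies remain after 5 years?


remaining = initial * (1 - lapse)^years
= 3398 * (1 - 0.04)^5
= 3398 * 0.815373
= 2770.6364


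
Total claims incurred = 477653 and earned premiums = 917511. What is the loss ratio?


Loss ratio = claims / premiums
= 477653 / 917511
= 0.5206


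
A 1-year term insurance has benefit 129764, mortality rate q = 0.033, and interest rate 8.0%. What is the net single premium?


NSP = benefit * q * v
v = 1/(1+i) = 0.925926
NSP = 129764 * 0.033 * 0.925926
= 3965.0111


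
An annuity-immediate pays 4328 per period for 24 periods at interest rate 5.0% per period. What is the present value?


PV = PMT * (1 - (1+i)^(-n)) / i
= 4328 * (1 - (1+0.05)^(-24)) / 0.05
= 4328 * (1 - 0.310068) / 0.05
= 4328 * 13.798642
= 59720.5217


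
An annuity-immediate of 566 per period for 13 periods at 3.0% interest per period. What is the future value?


FV = PMT * ((1+i)^n - 1) / i
= 566 * ((1.03)^13 - 1) / 0.03
= 566 * (1.468534 - 1) / 0.03
= 8839.6694


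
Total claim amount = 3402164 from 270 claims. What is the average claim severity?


severity = total / number
= 3402164 / 270
= 12600.6074


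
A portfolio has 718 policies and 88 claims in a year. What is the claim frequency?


frequency = claims / policies
= 88 / 718
= 0.1226


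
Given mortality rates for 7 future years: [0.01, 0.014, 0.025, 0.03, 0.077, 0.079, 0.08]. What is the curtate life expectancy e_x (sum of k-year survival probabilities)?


e_x = sum_{k=1}^{n} k_p_x
k_p_x values:
  1_p_x = 0.99
  2_p_x = 0.97614
  3_p_x = 0.951736
  4_p_x = 0.923184
  5_p_x = 0.852099
  6_p_x = 0.784783
  7_p_x = 0.722001
e_x = 6.1999


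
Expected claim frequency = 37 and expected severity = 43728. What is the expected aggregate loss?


E[S] = E[N] * E[X]
= 37 * 43728
= 1.6179e+06


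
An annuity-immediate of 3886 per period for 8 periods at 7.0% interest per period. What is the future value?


FV = PMT * ((1+i)^n - 1) / i
= 3886 * ((1.07)^8 - 1) / 0.07
= 3886 * (1.718186 - 1) / 0.07
= 39869.5928


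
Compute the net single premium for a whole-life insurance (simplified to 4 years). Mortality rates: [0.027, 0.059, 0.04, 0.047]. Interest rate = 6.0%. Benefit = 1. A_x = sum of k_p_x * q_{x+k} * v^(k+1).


v = 0.943396
Year 0: k_p_x=1.0, q=0.027, term=0.025472
Year 1: k_p_x=0.973, q=0.059, term=0.051092
Year 2: k_p_x=0.915593, q=0.04, term=0.03075
Year 3: k_p_x=0.878969, q=0.047, term=0.032723
A_x = 0.14


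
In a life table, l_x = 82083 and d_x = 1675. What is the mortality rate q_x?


q_x = d_x / l_x
= 1675 / 82083
= 0.0204


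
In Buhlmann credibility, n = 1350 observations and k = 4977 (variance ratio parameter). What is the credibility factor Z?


Z = n / (n + k)
= 1350 / (1350 + 4977)
= 1350 / 6327
= 0.2134


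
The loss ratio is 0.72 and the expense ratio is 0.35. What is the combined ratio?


Combined ratio = loss ratio + expense ratio
= 0.72 + 0.35
= 1.07


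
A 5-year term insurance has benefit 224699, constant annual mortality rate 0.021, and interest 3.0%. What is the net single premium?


NSP = benefit * sum_{k=0}^{n-1} k_p_x * q * v^(k+1)
With constant q=0.021, v=0.970874
Sum = 0.092334
NSP = 224699 * 0.092334
= 20747.3917


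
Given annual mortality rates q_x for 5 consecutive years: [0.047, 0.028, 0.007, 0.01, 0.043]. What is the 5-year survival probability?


p_k = 1 - q_k for each year
Survival = product of (1 - q_k)
= 0.953 * 0.972 * 0.993 * 0.99 * 0.957
= 0.8715


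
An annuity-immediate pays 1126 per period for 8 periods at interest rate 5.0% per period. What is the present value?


PV = PMT * (1 - (1+i)^(-n)) / i
= 1126 * (1 - (1+0.05)^(-8)) / 0.05
= 1126 * (1 - 0.676839) / 0.05
= 1126 * 6.463213
= 7277.5776


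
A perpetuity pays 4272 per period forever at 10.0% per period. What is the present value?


PV = PMT / i
= 4272 / 0.1
= 42720.0


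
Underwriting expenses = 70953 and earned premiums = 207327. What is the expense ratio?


Expense ratio = expenses / premiums
= 70953 / 207327
= 0.3422


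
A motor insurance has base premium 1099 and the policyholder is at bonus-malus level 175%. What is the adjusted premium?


adjusted = base * BM_level / 100
= 1099 * 175 / 100
= 1099 * 1.75
= 1923.25


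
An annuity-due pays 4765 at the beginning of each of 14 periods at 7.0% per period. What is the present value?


PV_due = PMT * (1-(1+i)^(-n))/i * (1+i)
PV_immediate = 41672.155
PV_due = 41672.155 * 1.07
= 44589.2058


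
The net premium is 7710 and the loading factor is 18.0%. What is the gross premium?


Gross = net * (1 + loading)
= 7710 * (1 + 0.18)
= 7710 * 1.18
= 9097.8


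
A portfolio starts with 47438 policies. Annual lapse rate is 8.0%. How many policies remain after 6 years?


remaining = initial * (1 - lapse)^years
= 47438 * (1 - 0.08)^6
= 47438 * 0.606355
= 28764.2686


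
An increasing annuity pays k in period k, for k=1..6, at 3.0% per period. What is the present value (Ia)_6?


(Ia)_n = sum_{k=1}^{n} k * v^k, v = 1/(1+i)
v = 0.970874
Sum computed term by term:
(Ia)_6 = 18.4934


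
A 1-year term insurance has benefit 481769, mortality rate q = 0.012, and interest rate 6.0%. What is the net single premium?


NSP = benefit * q * v
v = 1/(1+i) = 0.943396
NSP = 481769 * 0.012 * 0.943396
= 5453.9887


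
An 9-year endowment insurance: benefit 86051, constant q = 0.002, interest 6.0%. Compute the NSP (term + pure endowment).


Term component = 1162.1628
Pure endowment = 9_p_x * v^9 * benefit = 0.982143 * 0.591898 * 86051 = 50023.9528
NSP = 51186.1156


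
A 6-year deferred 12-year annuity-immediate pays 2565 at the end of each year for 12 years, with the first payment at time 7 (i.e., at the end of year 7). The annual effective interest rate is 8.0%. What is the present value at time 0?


PV at time 6 of the 12-year annuity-immediate:
a_n = 2565 * (1-(1+0.08)^(-12))/0.08 = 19330.0401
Discount back 6 years to time 0:
PV = 19330.0401 * (1+0.08)^(-6)
= 19330.0401 * 0.63017
= 12181.2042


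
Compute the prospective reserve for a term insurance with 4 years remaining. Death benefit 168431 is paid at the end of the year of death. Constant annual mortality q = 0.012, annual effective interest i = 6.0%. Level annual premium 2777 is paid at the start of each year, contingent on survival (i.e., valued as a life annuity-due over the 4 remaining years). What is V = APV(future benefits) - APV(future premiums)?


v = 1/(1+i) = 0.943396
APV(future benefits) per unit = sum_{k=0}^{3} k_p_x * q * v^(k+1) = 0.040875
APV(future benefits) = 168431 * 0.040875 = 6884.5588
Life annuity-due factor ä_{x:4} = sum_{k=0}^{3} k_p_x * v^k = 3.610594
APV(future premiums) = 2777 * 3.610594 = 10026.6207
V = 6884.5588 - 10026.6207
= -3142.0619


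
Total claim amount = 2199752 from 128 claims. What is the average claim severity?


severity = total / number
= 2199752 / 128
= 17185.5625


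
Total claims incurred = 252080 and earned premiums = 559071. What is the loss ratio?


Loss ratio = claims / premiums
= 252080 / 559071
= 0.4509


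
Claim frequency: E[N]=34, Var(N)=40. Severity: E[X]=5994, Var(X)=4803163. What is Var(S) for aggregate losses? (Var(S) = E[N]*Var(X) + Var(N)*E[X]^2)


Var(S) = E[N]*Var(X) + Var(N)*E[X]^2
= 34*4803163 + 40*5994^2
= 163307542 + 1437121440
= 1.6004e+09


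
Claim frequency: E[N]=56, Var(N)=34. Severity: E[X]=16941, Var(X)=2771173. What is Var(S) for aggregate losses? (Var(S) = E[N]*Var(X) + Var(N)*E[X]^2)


Var(S) = E[N]*Var(X) + Var(N)*E[X]^2
= 56*2771173 + 34*16941^2
= 155185688 + 9757914354
= 9.9131e+09


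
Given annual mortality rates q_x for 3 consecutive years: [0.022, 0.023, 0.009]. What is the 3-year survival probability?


p_k = 1 - q_k for each year
Survival = product of (1 - q_k)
= 0.978 * 0.977 * 0.991
= 0.9469


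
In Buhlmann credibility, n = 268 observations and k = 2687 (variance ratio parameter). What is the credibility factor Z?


Z = n / (n + k)
= 268 / (268 + 2687)
= 268 / 2955
= 0.0907


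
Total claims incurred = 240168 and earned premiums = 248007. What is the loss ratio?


Loss ratio = claims / premiums
= 240168 / 248007
= 0.9684


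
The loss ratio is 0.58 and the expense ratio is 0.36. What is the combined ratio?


Combined ratio = loss ratio + expense ratio
= 0.58 + 0.36
= 0.94


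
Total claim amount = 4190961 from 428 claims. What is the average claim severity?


severity = total / number
= 4190961 / 428
= 9791.965


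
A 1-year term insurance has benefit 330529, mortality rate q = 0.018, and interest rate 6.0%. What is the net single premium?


NSP = benefit * q * v
v = 1/(1+i) = 0.943396
NSP = 330529 * 0.018 * 0.943396
= 5612.7566


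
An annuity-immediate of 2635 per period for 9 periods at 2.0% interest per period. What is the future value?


FV = PMT * ((1+i)^n - 1) / i
= 2635 * ((1.02)^9 - 1) / 0.02
= 2635 * (1.195093 - 1) / 0.02
= 25703.4459


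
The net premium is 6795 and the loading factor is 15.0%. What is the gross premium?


Gross = net * (1 + loading)
= 6795 * (1 + 0.15)
= 6795 * 1.15
= 7814.25


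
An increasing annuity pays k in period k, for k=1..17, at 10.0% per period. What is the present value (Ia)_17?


(Ia)_n = sum_{k=1}^{n} k * v^k, v = 1/(1+i)
v = 0.909091
Sum computed term by term:
(Ia)_17 = 54.6035


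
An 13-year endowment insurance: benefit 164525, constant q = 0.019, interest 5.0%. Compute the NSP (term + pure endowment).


Term component = 26581.1071
Pure endowment = 13_p_x * v^13 * benefit = 0.779286 * 0.530321 * 164525 = 67993.6112
NSP = 94574.7183


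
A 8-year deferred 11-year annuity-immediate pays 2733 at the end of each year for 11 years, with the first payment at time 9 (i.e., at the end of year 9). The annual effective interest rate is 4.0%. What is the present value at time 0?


PV at time 8 of the 11-year annuity-immediate:
a_n = 2733 * (1-(1+0.04)^(-11))/0.04 = 23942.3829
Discount back 8 years to time 0:
PV = 23942.3829 * (1+0.04)^(-8)
= 23942.3829 * 0.73069
= 17494.4646


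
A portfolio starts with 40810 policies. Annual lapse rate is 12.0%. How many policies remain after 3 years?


remaining = initial * (1 - lapse)^years
= 40810 * (1 - 0.12)^3
= 40810 * 0.681472
= 27810.8723


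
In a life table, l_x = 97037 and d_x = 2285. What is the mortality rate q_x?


q_x = d_x / l_x
= 2285 / 97037
= 0.0235


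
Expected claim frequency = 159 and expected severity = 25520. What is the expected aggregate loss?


E[S] = E[N] * E[X]
= 159 * 25520
= 4.0577e+06


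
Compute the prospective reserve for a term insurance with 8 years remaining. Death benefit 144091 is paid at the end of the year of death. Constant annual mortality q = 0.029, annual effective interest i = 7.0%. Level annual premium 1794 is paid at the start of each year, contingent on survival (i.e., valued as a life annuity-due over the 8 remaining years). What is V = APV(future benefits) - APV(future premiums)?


v = 1/(1+i) = 0.934579
APV(future benefits) per unit = sum_{k=0}^{7} k_p_x * q * v^(k+1) = 0.158205
APV(future benefits) = 144091 * 0.158205 = 22795.8939
Life annuity-due factor ä_{x:8} = sum_{k=0}^{7} k_p_x * v^k = 5.837213
APV(future premiums) = 1794 * 5.837213 = 10471.9604
V = 22795.8939 - 10471.9604
= 12323.9336


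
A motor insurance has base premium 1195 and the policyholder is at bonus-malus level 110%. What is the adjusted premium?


adjusted = base * BM_level / 100
= 1195 * 110 / 100
= 1195 * 1.1
= 1314.5


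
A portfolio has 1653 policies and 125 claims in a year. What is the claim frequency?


frequency = claims / policies
= 125 / 1653
= 0.0756


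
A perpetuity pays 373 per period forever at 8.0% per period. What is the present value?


PV = PMT / i
= 373 / 0.08
= 4662.5


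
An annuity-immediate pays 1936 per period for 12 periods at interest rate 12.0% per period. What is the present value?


PV = PMT * (1 - (1+i)^(-n)) / i
= 1936 * (1 - (1+0.12)^(-12)) / 0.12
= 1936 * (1 - 0.256675) / 0.12
= 1936 * 6.194374
= 11992.3085


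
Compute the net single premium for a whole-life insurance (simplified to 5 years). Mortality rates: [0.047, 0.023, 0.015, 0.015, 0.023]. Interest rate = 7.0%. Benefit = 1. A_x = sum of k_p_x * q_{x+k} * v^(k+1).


v = 0.934579
Year 0: k_p_x=1.0, q=0.047, term=0.043925
Year 1: k_p_x=0.953, q=0.023, term=0.019145
Year 2: k_p_x=0.931081, q=0.015, term=0.011401
Year 3: k_p_x=0.917115, q=0.015, term=0.010495
Year 4: k_p_x=0.903358, q=0.023, term=0.014814
A_x = 0.0998


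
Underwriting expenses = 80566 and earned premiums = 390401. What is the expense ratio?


Expense ratio = expenses / premiums
= 80566 / 390401
= 0.2064


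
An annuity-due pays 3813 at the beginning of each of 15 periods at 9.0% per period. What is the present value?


PV_due = PMT * (1-(1+i)^(-n))/i * (1+i)
PV_immediate = 30735.405
PV_due = 30735.405 * 1.09
= 33501.5914


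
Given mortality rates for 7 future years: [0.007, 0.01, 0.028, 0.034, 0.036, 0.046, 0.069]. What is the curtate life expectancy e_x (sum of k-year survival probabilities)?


e_x = sum_{k=1}^{n} k_p_x
k_p_x values:
  1_p_x = 0.993
  2_p_x = 0.98307
  3_p_x = 0.955544
  4_p_x = 0.923056
  5_p_x = 0.889826
  6_p_x = 0.848894
  7_p_x = 0.79032
e_x = 6.3837


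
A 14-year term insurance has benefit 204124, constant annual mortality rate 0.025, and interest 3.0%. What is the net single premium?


NSP = benefit * sum_{k=0}^{n-1} k_p_x * q * v^(k+1)
With constant q=0.025, v=0.970874
Sum = 0.243721
NSP = 204124 * 0.243721
= 49749.3245


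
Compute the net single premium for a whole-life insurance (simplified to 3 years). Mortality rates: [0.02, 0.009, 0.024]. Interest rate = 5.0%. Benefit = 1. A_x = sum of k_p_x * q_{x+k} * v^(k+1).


v = 0.952381
Year 0: k_p_x=1.0, q=0.02, term=0.019048
Year 1: k_p_x=0.98, q=0.009, term=0.008
Year 2: k_p_x=0.97118, q=0.024, term=0.020135
A_x = 0.0472


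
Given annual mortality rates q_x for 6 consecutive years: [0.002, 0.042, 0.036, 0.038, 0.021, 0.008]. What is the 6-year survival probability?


p_k = 1 - q_k for each year
Survival = product of (1 - q_k)
= 0.998 * 0.958 * 0.964 * 0.962 * 0.979 * 0.992
= 0.8611


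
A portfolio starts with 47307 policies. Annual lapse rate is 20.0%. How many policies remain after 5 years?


remaining = initial * (1 - lapse)^years
= 47307 * (1 - 0.2)^5
= 47307 * 0.32768
= 15501.5578


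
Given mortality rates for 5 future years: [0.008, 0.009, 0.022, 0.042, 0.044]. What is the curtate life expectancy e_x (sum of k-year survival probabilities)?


e_x = sum_{k=1}^{n} k_p_x
k_p_x values:
  1_p_x = 0.992
  2_p_x = 0.983072
  3_p_x = 0.961444
  4_p_x = 0.921064
  5_p_x = 0.880537
e_x = 4.7381


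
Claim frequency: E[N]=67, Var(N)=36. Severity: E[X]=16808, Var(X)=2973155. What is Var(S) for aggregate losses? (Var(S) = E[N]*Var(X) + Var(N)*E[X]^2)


Var(S) = E[N]*Var(X) + Var(N)*E[X]^2
= 67*2973155 + 36*16808^2
= 199201385 + 10170319104
= 1.0370e+10


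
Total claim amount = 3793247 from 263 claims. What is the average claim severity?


severity = total / number
= 3793247 / 263
= 14422.9924


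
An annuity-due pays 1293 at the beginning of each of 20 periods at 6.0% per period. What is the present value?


PV_due = PMT * (1-(1+i)^(-n))/i * (1+i)
PV_immediate = 14830.6081
PV_due = 14830.6081 * 1.06
= 15720.4446


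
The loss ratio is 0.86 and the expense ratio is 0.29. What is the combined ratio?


Combined ratio = loss ratio + expense ratio
= 0.86 + 0.29
= 1.15


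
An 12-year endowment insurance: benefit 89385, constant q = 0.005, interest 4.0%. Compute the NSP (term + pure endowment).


Term component = 4090.5076
Pure endowment = 12_p_x * v^12 * benefit = 0.941623 * 0.624597 * 89385 = 52570.4315
NSP = 56660.9391


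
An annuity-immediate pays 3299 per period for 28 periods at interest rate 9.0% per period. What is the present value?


PV = PMT * (1 - (1+i)^(-n)) / i
= 3299 * (1 - (1+0.09)^(-28)) / 0.09
= 3299 * (1 - 0.089548) / 0.09
= 3299 * 10.116128
= 33373.1075


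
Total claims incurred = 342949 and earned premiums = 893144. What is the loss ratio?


Loss ratio = claims / premiums
= 342949 / 893144
= 0.384


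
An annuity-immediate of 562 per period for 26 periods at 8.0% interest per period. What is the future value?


FV = PMT * ((1+i)^n - 1) / i
= 562 * ((1.08)^26 - 1) / 0.08
= 562 * (7.396353 - 1) / 0.08
= 44934.3813


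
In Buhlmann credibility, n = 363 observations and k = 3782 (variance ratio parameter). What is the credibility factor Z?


Z = n / (n + k)
= 363 / (363 + 3782)
= 363 / 4145
= 0.0876


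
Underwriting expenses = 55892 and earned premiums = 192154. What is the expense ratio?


Expense ratio = expenses / premiums
= 55892 / 192154
= 0.2909


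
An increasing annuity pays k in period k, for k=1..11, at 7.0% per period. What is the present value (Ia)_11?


(Ia)_n = sum_{k=1}^{n} k * v^k, v = 1/(1+i)
v = 0.934579
Sum computed term by term:
(Ia)_11 = 39.9652


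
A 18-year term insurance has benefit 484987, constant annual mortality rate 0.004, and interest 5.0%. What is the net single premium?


NSP = benefit * sum_{k=0}^{n-1} k_p_x * q * v^(k+1)
With constant q=0.004, v=0.952381
Sum = 0.045437
NSP = 484987 * 0.045437
= 22036.4088


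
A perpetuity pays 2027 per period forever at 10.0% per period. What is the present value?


PV = PMT / i
= 2027 / 0.1
= 20270.0


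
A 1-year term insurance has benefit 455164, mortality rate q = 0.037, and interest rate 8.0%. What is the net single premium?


NSP = benefit * q * v
v = 1/(1+i) = 0.925926
NSP = 455164 * 0.037 * 0.925926
= 15593.5815


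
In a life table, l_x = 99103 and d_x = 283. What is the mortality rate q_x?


q_x = d_x / l_x
= 283 / 99103
= 0.0029


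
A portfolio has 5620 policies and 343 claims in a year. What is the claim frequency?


frequency = claims / policies
= 343 / 5620
= 0.061


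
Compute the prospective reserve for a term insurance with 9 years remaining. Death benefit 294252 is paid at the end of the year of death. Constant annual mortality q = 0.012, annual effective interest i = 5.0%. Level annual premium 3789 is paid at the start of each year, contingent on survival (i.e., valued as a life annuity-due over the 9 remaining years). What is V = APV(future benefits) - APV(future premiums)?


v = 1/(1+i) = 0.952381
APV(future benefits) per unit = sum_{k=0}^{8} k_p_x * q * v^(k+1) = 0.081631
APV(future benefits) = 294252 * 0.081631 = 24020.024
Life annuity-due factor ä_{x:9} = sum_{k=0}^{8} k_p_x * v^k = 7.142694
APV(future premiums) = 3789 * 7.142694 = 27063.669
V = 24020.024 - 27063.669
= -3043.6449


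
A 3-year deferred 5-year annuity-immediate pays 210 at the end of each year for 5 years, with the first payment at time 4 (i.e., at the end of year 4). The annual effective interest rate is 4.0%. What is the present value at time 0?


PV at time 3 of the 5-year annuity-immediate:
a_n = 210 * (1-(1+0.04)^(-5))/0.04 = 934.8827
Discount back 3 years to time 0:
PV = 934.8827 * (1+0.04)^(-3)
= 934.8827 * 0.888996
= 831.1073


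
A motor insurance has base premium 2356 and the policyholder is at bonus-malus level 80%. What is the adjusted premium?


adjusted = base * BM_level / 100
= 2356 * 80 / 100
= 2356 * 0.8
= 1884.8


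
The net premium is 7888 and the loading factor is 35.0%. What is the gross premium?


Gross = net * (1 + loading)
= 7888 * (1 + 0.35)
= 7888 * 1.35
= 10648.8


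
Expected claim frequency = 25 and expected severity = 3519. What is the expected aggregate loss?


E[S] = E[N] * E[X]
= 25 * 3519
= 87975


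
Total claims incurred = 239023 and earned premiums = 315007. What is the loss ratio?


Loss ratio = claims / premiums
= 239023 / 315007
= 0.7588


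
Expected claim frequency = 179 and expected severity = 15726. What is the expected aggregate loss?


E[S] = E[N] * E[X]
= 179 * 15726
= 2.8150e+06


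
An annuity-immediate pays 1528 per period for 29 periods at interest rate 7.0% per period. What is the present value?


PV = PMT * (1 - (1+i)^(-n)) / i
= 1528 * (1 - (1+0.07)^(-29)) / 0.07
= 1528 * (1 - 0.140563) / 0.07
= 1528 * 12.277674
= 18760.286


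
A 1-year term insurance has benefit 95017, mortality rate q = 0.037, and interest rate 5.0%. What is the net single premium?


NSP = benefit * q * v
v = 1/(1+i) = 0.952381
NSP = 95017 * 0.037 * 0.952381
= 3348.2181


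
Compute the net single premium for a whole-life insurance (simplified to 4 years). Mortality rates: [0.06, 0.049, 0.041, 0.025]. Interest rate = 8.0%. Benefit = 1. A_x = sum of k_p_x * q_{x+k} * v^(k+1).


v = 0.925926
Year 0: k_p_x=1.0, q=0.06, term=0.055556
Year 1: k_p_x=0.94, q=0.049, term=0.039489
Year 2: k_p_x=0.89394, q=0.041, term=0.029095
Year 3: k_p_x=0.857288, q=0.025, term=0.015753
A_x = 0.1399


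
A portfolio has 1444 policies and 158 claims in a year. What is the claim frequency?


frequency = claims / policies
= 158 / 1444
= 0.1094


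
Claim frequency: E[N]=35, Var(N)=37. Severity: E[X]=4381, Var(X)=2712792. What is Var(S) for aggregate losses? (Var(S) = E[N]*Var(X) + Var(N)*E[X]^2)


Var(S) = E[N]*Var(X) + Var(N)*E[X]^2
= 35*2712792 + 37*4381^2
= 94947720 + 710146957
= 8.0509e+08


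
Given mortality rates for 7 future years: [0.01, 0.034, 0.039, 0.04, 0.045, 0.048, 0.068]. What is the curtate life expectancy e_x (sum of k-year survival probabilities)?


e_x = sum_{k=1}^{n} k_p_x
k_p_x values:
  1_p_x = 0.99
  2_p_x = 0.95634
  3_p_x = 0.919043
  4_p_x = 0.882281
  5_p_x = 0.842578
  6_p_x = 0.802135
  7_p_x = 0.747589
e_x = 6.14


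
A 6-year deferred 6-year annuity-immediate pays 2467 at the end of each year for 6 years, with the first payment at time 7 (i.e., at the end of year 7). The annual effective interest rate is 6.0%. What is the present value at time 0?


PV at time 6 of the 6-year annuity-immediate:
a_n = 2467 * (1-(1+0.06)^(-6))/0.06 = 12131.0391
Discount back 6 years to time 0:
PV = 12131.0391 * (1+0.06)^(-6)
= 12131.0391 * 0.704961
= 8551.9039


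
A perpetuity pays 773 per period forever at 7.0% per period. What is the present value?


PV = PMT / i
= 773 / 0.07
= 11042.8571


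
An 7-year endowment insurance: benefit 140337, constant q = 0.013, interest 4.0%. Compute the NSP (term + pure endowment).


Term component = 10553.715
Pure endowment = 7_p_x * v^7 * benefit = 0.912473 * 0.759918 * 140337 = 97310.3158
NSP = 107864.0308


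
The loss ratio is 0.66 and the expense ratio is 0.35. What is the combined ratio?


Combined ratio = loss ratio + expense ratio
= 0.66 + 0.35
= 1.01


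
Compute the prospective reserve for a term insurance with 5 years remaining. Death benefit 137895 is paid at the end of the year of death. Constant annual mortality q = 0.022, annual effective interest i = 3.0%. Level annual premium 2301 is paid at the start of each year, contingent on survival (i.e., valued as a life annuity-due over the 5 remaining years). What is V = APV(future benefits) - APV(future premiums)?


v = 1/(1+i) = 0.970874
APV(future benefits) per unit = sum_{k=0}^{4} k_p_x * q * v^(k+1) = 0.096544
APV(future benefits) = 137895 * 0.096544 = 13312.8818
Life annuity-due factor ä_{x:5} = sum_{k=0}^{4} k_p_x * v^k = 4.519997
APV(future premiums) = 2301 * 4.519997 = 10400.512
V = 13312.8818 - 10400.512
= 2912.3698


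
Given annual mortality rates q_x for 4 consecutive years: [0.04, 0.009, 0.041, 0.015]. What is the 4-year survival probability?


p_k = 1 - q_k for each year
Survival = product of (1 - q_k)
= 0.96 * 0.991 * 0.959 * 0.985
= 0.8987


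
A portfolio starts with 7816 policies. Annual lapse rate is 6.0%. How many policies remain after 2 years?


remaining = initial * (1 - lapse)^years
= 7816 * (1 - 0.06)^2
= 7816 * 0.8836
= 6906.2176


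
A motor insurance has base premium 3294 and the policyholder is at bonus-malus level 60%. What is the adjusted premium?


adjusted = base * BM_level / 100
= 3294 * 60 / 100
= 3294 * 0.6
= 1976.4


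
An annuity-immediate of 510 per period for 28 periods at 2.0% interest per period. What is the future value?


FV = PMT * ((1+i)^n - 1) / i
= 510 * ((1.02)^28 - 1) / 0.02
= 510 * (1.741024 - 1) / 0.02
= 18896.1173


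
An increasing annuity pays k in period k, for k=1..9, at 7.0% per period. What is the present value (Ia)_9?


(Ia)_n = sum_{k=1}^{n} k * v^k, v = 1/(1+i)
v = 0.934579
Sum computed term by term:
(Ia)_9 = 29.6556


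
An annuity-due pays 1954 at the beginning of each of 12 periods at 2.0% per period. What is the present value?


PV_due = PMT * (1-(1+i)^(-n))/i * (1+i)
PV_immediate = 20664.2167
PV_due = 20664.2167 * 1.02
= 21077.5011


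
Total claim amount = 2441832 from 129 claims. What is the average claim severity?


severity = total / number
= 2441832 / 129
= 18928.9302


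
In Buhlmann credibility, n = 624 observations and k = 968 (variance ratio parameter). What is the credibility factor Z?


Z = n / (n + k)
= 624 / (624 + 968)
= 624 / 1592
= 0.392


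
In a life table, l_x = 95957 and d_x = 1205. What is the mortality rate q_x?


q_x = d_x / l_x
= 1205 / 95957
= 0.0126


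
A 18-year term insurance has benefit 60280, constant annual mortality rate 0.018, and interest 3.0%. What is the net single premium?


NSP = benefit * sum_{k=0}^{n-1} k_p_x * q * v^(k+1)
With constant q=0.018, v=0.970874
Sum = 0.216157
NSP = 60280 * 0.216157
= 13029.9457


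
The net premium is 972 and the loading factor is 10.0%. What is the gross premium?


Gross = net * (1 + loading)
= 972 * (1 + 0.1)
= 972 * 1.1
= 1069.2


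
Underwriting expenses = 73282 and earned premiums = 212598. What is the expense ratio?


Expense ratio = expenses / premiums
= 73282 / 212598
= 0.3447


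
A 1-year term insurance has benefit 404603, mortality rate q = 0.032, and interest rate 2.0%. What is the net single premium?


NSP = benefit * q * v
v = 1/(1+i) = 0.980392
NSP = 404603 * 0.032 * 0.980392
= 12693.4275


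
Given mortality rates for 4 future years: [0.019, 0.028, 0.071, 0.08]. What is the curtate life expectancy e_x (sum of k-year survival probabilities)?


e_x = sum_{k=1}^{n} k_p_x
k_p_x values:
  1_p_x = 0.981
  2_p_x = 0.953532
  3_p_x = 0.885831
  4_p_x = 0.814965
e_x = 3.6353


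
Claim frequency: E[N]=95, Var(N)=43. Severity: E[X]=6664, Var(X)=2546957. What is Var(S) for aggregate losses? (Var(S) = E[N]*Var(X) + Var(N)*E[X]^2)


Var(S) = E[N]*Var(X) + Var(N)*E[X]^2
= 95*2546957 + 43*6664^2
= 241960915 + 1909582528
= 2.1515e+09


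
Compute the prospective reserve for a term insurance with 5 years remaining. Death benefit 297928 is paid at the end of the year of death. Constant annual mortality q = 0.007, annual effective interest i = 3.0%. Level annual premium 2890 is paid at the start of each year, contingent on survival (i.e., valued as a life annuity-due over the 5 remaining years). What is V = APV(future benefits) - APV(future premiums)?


v = 1/(1+i) = 0.970874
APV(future benefits) per unit = sum_{k=0}^{4} k_p_x * q * v^(k+1) = 0.031625
APV(future benefits) = 297928 * 0.031625 = 9422.0902
Life annuity-due factor ä_{x:5} = sum_{k=0}^{4} k_p_x * v^k = 4.653451
APV(future premiums) = 2890 * 4.653451 = 13448.4726
V = 9422.0902 - 13448.4726
= -4026.3824


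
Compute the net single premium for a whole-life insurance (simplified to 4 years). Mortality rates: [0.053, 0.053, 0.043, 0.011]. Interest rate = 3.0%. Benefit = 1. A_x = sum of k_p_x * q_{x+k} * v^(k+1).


v = 0.970874
Year 0: k_p_x=1.0, q=0.053, term=0.051456
Year 1: k_p_x=0.947, q=0.053, term=0.04731
Year 2: k_p_x=0.896809, q=0.043, term=0.03529
Year 3: k_p_x=0.858246, q=0.011, term=0.008388
A_x = 0.1424


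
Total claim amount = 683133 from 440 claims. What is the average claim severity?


severity = total / number
= 683133 / 440
= 1552.575


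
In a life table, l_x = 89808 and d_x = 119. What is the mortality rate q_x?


q_x = d_x / l_x
= 119 / 89808
= 0.0013


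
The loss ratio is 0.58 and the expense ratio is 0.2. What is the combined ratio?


Combined ratio = loss ratio + expense ratio
= 0.58 + 0.2
= 0.78


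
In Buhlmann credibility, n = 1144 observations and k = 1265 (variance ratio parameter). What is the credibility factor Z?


Z = n / (n + k)
= 1144 / (1144 + 1265)
= 1144 / 2409
= 0.4749


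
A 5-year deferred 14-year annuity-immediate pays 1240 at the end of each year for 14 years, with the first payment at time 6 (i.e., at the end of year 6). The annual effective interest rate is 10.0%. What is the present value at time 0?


PV at time 5 of the 14-year annuity-immediate:
a_n = 1240 * (1-(1+0.1)^(-14))/0.1 = 9134.6924
Discount back 5 years to time 0:
PV = 9134.6924 * (1+0.1)^(-5)
= 9134.6924 * 0.620921
= 5671.9253


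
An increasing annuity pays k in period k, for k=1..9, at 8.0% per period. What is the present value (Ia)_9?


(Ia)_n = sum_{k=1}^{n} k * v^k, v = 1/(1+i)
v = 0.925926
Sum computed term by term:
(Ia)_9 = 28.055


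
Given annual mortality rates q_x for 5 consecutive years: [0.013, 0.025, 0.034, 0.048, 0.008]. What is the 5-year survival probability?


p_k = 1 - q_k for each year
Survival = product of (1 - q_k)
= 0.987 * 0.975 * 0.966 * 0.952 * 0.992
= 0.8779


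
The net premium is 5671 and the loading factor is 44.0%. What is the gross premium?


Gross = net * (1 + loading)
= 5671 * (1 + 0.44)
= 5671 * 1.44
= 8166.24


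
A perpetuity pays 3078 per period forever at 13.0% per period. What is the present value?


PV = PMT / i
= 3078 / 0.13
= 23676.9231


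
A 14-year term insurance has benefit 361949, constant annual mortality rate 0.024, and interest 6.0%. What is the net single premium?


NSP = benefit * sum_{k=0}^{n-1} k_p_x * q * v^(k+1)
With constant q=0.024, v=0.943396
Sum = 0.195775
NSP = 361949 * 0.195775
= 70860.7262


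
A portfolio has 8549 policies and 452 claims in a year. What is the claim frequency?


frequency = claims / policies
= 452 / 8549
= 0.0529


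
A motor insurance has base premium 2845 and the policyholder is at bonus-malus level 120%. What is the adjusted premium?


adjusted = base * BM_level / 100
= 2845 * 120 / 100
= 2845 * 1.2
= 3414.0


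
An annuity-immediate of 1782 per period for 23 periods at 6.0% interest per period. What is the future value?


FV = PMT * ((1+i)^n - 1) / i
= 1782 * ((1.06)^23 - 1) / 0.06
= 1782 * (3.81975 - 1) / 0.06
= 83746.5649


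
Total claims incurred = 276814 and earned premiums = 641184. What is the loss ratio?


Loss ratio = claims / premiums
= 276814 / 641184
= 0.4317


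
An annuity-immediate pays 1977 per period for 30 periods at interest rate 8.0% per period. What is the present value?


PV = PMT * (1 - (1+i)^(-n)) / i
= 1977 * (1 - (1+0.08)^(-30)) / 0.08
= 1977 * (1 - 0.099377) / 0.08
= 1977 * 11.257783
= 22256.6377


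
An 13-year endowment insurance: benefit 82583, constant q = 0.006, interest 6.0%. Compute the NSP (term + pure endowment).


Term component = 4252.5925
Pure endowment = 13_p_x * v^13 * benefit = 0.924747 * 0.468839 * 82583 = 35804.4828
NSP = 40057.0752
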